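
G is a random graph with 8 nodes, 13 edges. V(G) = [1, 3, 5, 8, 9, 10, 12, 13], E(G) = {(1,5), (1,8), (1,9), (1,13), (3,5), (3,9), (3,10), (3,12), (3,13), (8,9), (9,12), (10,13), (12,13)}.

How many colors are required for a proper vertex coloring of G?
χ(G) = 3

Clique number ω(G) = 3 (lower bound: χ ≥ ω).
The clique on [1, 8, 9] has size 3, forcing χ ≥ 3, and the coloring below uses 3 colors, so χ(G) = 3.
A valid 3-coloring: color 1: [1, 3]; color 2: [5, 9, 13]; color 3: [8, 10, 12].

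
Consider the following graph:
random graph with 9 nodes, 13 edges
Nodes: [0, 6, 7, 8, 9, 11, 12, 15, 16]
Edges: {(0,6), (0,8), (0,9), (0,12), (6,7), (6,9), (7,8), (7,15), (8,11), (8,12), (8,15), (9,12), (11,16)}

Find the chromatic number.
Clique number ω(G) = 3 (lower bound: χ ≥ ω).
The clique on [0, 8, 12] has size 3, forcing χ ≥ 3, and the coloring below uses 3 colors, so χ(G) = 3.
A valid 3-coloring: color 1: [8, 9, 16]; color 2: [0, 7, 11]; color 3: [6, 12, 15].

χ(G) = 3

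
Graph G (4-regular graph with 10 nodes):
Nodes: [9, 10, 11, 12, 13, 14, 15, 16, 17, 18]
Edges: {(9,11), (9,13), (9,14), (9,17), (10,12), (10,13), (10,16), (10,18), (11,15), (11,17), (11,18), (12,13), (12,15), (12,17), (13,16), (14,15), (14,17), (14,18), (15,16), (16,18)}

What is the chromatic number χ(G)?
χ(G) = 3

Clique number ω(G) = 3 (lower bound: χ ≥ ω).
The clique on [9, 11, 17] has size 3, forcing χ ≥ 3, and the coloring below uses 3 colors, so χ(G) = 3.
A valid 3-coloring: color 1: [10, 11, 14]; color 2: [13, 15, 17, 18]; color 3: [9, 12, 16].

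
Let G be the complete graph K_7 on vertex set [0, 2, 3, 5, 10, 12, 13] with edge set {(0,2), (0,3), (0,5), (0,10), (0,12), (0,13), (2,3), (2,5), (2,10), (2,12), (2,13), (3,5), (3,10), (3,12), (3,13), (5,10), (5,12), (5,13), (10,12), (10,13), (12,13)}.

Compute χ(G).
χ(G) = 7

Clique number ω(G) = 7 (lower bound: χ ≥ ω).
The clique on [0, 2, 3, 5, 10, 12, 13] has size 7, forcing χ ≥ 7, and the coloring below uses 7 colors, so χ(G) = 7.
A valid 7-coloring: color 1: [2]; color 2: [10]; color 3: [13]; color 4: [3]; color 5: [5]; color 6: [0]; color 7: [12].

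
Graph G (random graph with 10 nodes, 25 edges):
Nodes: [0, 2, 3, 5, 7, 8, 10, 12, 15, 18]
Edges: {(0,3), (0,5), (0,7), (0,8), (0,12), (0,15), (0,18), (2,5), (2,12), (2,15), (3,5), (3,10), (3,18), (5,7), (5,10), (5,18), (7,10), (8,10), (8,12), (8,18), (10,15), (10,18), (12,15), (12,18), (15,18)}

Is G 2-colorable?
No, G is not 2-colorable

The clique on vertices [0, 3, 5, 18] has size 4 > 2, so it alone needs 4 colors.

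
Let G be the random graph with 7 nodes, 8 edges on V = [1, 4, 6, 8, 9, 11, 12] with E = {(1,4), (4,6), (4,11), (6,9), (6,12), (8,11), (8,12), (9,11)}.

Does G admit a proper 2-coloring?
No, G is not 2-colorable

Odd cycle [11, 9, 6, 12, 8] needs 3 colors (χ ≥ 3).
Hence χ(G) ≥ 3 > 2, so no proper 2-coloring exists.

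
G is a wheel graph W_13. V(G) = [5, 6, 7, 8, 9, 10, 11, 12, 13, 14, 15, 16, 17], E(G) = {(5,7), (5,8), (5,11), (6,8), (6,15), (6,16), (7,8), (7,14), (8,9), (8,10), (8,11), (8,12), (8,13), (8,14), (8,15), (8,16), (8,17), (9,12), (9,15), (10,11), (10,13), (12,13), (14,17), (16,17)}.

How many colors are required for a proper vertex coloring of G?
χ(G) = 3

Clique number ω(G) = 3 (lower bound: χ ≥ ω).
The clique on [5, 8, 11] has size 3, forcing χ ≥ 3, and the coloring below uses 3 colors, so χ(G) = 3.
A valid 3-coloring: color 1: [8]; color 2: [6, 7, 9, 11, 13, 17]; color 3: [5, 10, 12, 14, 15, 16].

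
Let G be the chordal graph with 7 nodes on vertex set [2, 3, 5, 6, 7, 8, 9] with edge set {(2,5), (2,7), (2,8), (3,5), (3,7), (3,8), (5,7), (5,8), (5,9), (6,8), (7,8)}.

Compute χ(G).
χ(G) = 4

Clique number ω(G) = 4 (lower bound: χ ≥ ω).
The clique on [2, 5, 7, 8] has size 4, forcing χ ≥ 4, and the coloring below uses 4 colors, so χ(G) = 4.
A valid 4-coloring: color 1: [5, 6]; color 2: [8, 9]; color 3: [7]; color 4: [2, 3].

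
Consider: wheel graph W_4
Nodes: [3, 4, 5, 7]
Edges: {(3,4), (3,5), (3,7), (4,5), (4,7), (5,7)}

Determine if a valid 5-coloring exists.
A valid 5-coloring: color 1: [7]; color 2: [5]; color 3: [3]; color 4: [4].
(χ(G) = 4 ≤ 5.)

Yes, G is 5-colorable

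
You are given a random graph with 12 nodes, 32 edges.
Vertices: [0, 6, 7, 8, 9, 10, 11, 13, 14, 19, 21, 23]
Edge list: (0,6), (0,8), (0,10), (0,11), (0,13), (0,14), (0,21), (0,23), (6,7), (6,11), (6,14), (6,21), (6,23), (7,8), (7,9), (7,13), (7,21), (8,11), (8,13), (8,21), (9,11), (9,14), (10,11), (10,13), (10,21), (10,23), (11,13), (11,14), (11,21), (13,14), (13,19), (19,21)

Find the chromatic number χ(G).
Clique number ω(G) = 4 (lower bound: χ ≥ ω).
Odd cycle [13, 10, 21, 6, 14] needs 3 colors (χ ≥ 3).
Vertex 11 is adjacent to every vertex of [6, 10, 13, 14, 21], which already need 3 colors among themselves, so 11 needs a new color (χ ≥ 4).
Vertex 0 is adjacent to every vertex of [6, 10, 11, 13, 14, 21], which already need 4 colors among themselves, so 0 needs a new color (χ ≥ 5).
The coloring below uses 5 colors, so χ(G) = 5.
A valid 5-coloring: color 1: [7, 11, 19, 23]; color 2: [0, 9]; color 3: [6, 13]; color 4: [14, 21]; color 5: [8, 10].

χ(G) = 5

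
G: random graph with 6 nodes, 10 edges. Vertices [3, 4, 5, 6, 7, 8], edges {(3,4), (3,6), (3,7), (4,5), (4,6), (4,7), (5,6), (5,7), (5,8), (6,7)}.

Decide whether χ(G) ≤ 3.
No, G is not 3-colorable

The clique on vertices [3, 4, 6, 7] has size 4 > 3, so it alone needs 4 colors.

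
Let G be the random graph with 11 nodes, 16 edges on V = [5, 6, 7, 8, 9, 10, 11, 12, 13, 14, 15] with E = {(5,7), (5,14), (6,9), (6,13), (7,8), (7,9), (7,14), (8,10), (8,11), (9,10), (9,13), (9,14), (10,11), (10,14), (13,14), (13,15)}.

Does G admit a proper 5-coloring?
A valid 5-coloring: color 1: [6, 11, 12, 14, 15]; color 2: [5, 8, 9]; color 3: [7, 10, 13].
(χ(G) = 3 ≤ 5.)

Yes, G is 5-colorable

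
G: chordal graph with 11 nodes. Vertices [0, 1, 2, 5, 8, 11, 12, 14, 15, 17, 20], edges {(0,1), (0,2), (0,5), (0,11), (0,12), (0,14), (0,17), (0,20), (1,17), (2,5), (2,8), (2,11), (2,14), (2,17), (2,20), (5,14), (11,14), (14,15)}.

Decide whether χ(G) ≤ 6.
Yes, G is 6-colorable

A valid 6-coloring: color 1: [0, 8, 15]; color 2: [1, 2, 12]; color 3: [14, 17, 20]; color 4: [5, 11].
(χ(G) = 4 ≤ 6.)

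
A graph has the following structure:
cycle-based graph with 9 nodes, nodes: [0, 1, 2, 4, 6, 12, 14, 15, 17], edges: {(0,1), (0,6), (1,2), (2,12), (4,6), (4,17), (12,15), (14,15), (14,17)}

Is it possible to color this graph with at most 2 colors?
No, G is not 2-colorable

Odd cycle [2, 1, 0, 6, 4, 17, 14, 15, 12] needs 3 colors (χ ≥ 3).
Hence χ(G) ≥ 3 > 2, so no proper 2-coloring exists.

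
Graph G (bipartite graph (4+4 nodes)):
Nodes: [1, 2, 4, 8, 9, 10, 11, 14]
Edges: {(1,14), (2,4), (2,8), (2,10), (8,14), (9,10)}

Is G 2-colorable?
A valid 2-coloring: color 1: [2, 9, 11, 14]; color 2: [1, 4, 8, 10].
(χ(G) = 2 ≤ 2.)

Yes, G is 2-colorable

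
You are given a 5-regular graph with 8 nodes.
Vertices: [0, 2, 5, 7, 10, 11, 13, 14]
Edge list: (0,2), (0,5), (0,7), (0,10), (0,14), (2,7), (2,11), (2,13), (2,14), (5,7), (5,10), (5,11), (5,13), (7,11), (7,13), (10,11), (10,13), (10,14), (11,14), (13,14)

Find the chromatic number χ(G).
χ(G) = 4

Clique number ω(G) = 3 (lower bound: χ ≥ ω).
Odd cycle [14, 10, 5, 7, 2] needs 3 colors (χ ≥ 3).
Vertex 0 is adjacent to every vertex of [2, 5, 7, 10, 14], which already need 3 colors among themselves, so 0 needs a new color (χ ≥ 4).
The coloring below uses 4 colors, so χ(G) = 4.
A valid 4-coloring: color 1: [0, 11, 13]; color 2: [7, 14]; color 3: [2, 5]; color 4: [10].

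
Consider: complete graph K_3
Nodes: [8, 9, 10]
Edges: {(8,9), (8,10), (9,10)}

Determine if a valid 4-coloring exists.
A valid 4-coloring: color 1: [10]; color 2: [8]; color 3: [9].
(χ(G) = 3 ≤ 4.)

Yes, G is 4-colorable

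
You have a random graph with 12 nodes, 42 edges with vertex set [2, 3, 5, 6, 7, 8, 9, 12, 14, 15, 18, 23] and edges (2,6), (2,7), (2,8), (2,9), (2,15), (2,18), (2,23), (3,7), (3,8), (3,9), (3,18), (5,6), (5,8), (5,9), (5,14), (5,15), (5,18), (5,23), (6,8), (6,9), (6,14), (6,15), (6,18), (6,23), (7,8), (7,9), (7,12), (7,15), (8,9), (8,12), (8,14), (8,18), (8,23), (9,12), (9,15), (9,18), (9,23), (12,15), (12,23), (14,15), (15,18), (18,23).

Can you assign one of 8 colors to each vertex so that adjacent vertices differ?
Yes, G is 8-colorable

A valid 8-coloring: color 1: [9, 14]; color 2: [8, 15]; color 3: [7, 18]; color 4: [3, 6, 12]; color 5: [2, 5]; color 6: [23].
(χ(G) = 6 ≤ 8.)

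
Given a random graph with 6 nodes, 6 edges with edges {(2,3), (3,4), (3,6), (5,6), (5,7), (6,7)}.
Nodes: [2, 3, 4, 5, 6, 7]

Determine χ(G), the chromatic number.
Clique number ω(G) = 3 (lower bound: χ ≥ ω).
The clique on [5, 6, 7] has size 3, forcing χ ≥ 3, and the coloring below uses 3 colors, so χ(G) = 3.
A valid 3-coloring: color 1: [3, 7]; color 2: [2, 4, 6]; color 3: [5].

χ(G) = 3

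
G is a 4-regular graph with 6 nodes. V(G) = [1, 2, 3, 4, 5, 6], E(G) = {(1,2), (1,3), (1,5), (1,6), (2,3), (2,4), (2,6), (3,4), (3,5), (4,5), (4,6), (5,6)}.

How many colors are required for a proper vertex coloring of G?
χ(G) = 3

Clique number ω(G) = 3 (lower bound: χ ≥ ω).
The clique on [1, 2, 3] has size 3, forcing χ ≥ 3, and the coloring below uses 3 colors, so χ(G) = 3.
A valid 3-coloring: color 1: [2, 5]; color 2: [1, 4]; color 3: [3, 6].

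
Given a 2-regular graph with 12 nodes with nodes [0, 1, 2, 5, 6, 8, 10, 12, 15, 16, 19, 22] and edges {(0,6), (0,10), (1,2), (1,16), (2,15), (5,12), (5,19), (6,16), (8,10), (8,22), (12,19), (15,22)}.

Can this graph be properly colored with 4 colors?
A valid 4-coloring: color 1: [0, 2, 5, 16, 22]; color 2: [1, 6, 8, 12, 15]; color 3: [10, 19].
(χ(G) = 3 ≤ 4.)

Yes, G is 4-colorable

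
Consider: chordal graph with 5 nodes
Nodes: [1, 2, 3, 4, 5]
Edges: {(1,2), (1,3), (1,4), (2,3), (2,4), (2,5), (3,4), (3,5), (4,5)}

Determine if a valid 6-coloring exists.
A valid 6-coloring: color 1: [4]; color 2: [2]; color 3: [3]; color 4: [1, 5].
(χ(G) = 4 ≤ 6.)

Yes, G is 6-colorable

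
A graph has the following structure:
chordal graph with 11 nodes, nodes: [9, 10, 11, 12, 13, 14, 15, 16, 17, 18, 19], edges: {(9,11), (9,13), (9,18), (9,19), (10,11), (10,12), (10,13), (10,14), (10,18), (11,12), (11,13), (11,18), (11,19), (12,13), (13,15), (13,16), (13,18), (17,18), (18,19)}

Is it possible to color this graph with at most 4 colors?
Yes, G is 4-colorable

A valid 4-coloring: color 1: [13, 14, 17, 19]; color 2: [12, 15, 16, 18]; color 3: [11]; color 4: [9, 10].
(χ(G) = 4 ≤ 4.)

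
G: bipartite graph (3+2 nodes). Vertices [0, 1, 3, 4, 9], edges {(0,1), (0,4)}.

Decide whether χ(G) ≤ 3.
Yes, G is 3-colorable

A valid 3-coloring: color 1: [0, 3, 9]; color 2: [1, 4].
(χ(G) = 2 ≤ 3.)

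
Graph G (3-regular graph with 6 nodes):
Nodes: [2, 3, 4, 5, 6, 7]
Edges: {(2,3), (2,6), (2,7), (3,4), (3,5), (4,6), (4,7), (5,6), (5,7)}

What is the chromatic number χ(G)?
Clique number ω(G) = 2 (lower bound: χ ≥ ω).
The graph is bipartite (no odd cycle), so 2 colors suffice: χ(G) = 2.
A valid 2-coloring: color 1: [3, 6, 7]; color 2: [2, 4, 5].

χ(G) = 2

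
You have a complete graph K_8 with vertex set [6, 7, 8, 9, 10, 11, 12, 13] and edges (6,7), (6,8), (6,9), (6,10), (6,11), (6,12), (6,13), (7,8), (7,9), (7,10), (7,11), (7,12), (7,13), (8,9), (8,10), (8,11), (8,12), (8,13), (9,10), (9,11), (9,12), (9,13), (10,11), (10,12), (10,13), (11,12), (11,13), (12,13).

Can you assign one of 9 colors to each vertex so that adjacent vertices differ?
A valid 9-coloring: color 1: [9]; color 2: [11]; color 3: [7]; color 4: [12]; color 5: [6]; color 6: [13]; color 7: [10]; color 8: [8].
(χ(G) = 8 ≤ 9.)

Yes, G is 9-colorable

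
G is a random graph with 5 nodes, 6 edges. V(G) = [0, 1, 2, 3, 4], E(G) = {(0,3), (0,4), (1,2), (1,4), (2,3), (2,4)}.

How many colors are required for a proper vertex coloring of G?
χ(G) = 3

Clique number ω(G) = 3 (lower bound: χ ≥ ω).
The clique on [1, 2, 4] has size 3, forcing χ ≥ 3, and the coloring below uses 3 colors, so χ(G) = 3.
A valid 3-coloring: color 1: [3, 4]; color 2: [0, 2]; color 3: [1].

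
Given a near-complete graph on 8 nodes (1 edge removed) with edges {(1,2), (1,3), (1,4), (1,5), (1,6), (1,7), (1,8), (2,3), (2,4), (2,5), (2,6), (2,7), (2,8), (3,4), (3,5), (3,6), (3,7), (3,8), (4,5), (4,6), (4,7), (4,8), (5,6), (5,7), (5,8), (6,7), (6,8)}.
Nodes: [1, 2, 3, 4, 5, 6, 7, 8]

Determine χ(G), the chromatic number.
Clique number ω(G) = 7 (lower bound: χ ≥ ω).
The clique on [1, 2, 3, 4, 5, 6, 8] has size 7, forcing χ ≥ 7, and the coloring below uses 7 colors, so χ(G) = 7.
A valid 7-coloring: color 1: [2]; color 2: [6]; color 3: [4]; color 4: [5]; color 5: [3]; color 6: [1]; color 7: [7, 8].

χ(G) = 7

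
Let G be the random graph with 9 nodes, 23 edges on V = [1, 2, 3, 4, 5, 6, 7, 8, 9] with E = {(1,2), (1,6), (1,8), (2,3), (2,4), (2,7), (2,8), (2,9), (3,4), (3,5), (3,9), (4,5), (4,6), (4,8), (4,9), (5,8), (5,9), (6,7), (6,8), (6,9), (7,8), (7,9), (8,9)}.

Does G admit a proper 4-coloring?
Yes, G is 4-colorable

A valid 4-coloring: color 1: [1, 9]; color 2: [3, 8]; color 3: [4, 7]; color 4: [2, 5, 6].
(χ(G) = 4 ≤ 4.)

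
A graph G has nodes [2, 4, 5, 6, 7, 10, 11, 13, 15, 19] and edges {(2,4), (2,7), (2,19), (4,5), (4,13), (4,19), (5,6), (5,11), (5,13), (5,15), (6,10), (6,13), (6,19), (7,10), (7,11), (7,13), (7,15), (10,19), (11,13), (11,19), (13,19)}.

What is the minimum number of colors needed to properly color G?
χ(G) = 3

Clique number ω(G) = 3 (lower bound: χ ≥ ω).
The clique on [2, 4, 19] has size 3, forcing χ ≥ 3, and the coloring below uses 3 colors, so χ(G) = 3.
A valid 3-coloring: color 1: [5, 7, 19]; color 2: [2, 10, 13, 15]; color 3: [4, 6, 11].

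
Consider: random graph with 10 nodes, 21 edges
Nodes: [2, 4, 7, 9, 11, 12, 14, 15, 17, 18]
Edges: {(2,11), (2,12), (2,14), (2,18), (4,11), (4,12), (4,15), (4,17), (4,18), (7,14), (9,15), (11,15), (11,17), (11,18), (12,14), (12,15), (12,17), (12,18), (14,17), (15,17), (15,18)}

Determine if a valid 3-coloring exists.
The clique on vertices [4, 11, 15, 17] has size 4 > 3, so it alone needs 4 colors.

No, G is not 3-colorable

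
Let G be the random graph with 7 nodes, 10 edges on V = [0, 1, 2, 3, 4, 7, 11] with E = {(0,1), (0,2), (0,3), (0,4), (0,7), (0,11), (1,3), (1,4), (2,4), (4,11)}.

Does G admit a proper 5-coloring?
Yes, G is 5-colorable

A valid 5-coloring: color 1: [0]; color 2: [3, 4, 7]; color 3: [1, 2, 11].
(χ(G) = 3 ≤ 5.)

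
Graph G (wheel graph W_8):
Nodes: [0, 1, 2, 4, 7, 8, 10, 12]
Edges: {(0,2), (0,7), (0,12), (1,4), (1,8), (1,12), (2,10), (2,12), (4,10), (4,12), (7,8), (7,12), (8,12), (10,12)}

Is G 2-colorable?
No, G is not 2-colorable

The clique on vertices [0, 2, 12] has size 3 > 2, so it alone needs 3 colors.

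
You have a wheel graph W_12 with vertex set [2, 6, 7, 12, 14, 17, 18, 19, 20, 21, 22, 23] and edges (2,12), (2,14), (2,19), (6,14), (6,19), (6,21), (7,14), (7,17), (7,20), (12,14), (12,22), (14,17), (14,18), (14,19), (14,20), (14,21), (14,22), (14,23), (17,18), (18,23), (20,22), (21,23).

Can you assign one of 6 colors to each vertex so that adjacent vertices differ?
Yes, G is 6-colorable

A valid 6-coloring: color 1: [14]; color 2: [12, 17, 19, 20, 21]; color 3: [2, 6, 7, 22, 23]; color 4: [18].
(χ(G) = 4 ≤ 6.)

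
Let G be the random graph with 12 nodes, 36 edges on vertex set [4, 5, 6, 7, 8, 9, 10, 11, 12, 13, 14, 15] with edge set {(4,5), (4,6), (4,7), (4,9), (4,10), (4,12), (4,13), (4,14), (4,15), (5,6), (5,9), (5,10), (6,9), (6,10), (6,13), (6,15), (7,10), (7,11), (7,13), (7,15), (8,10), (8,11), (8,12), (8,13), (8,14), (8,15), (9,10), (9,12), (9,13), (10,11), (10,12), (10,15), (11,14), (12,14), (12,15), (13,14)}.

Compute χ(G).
Clique number ω(G) = 5 (lower bound: χ ≥ ω).
The clique on [4, 5, 6, 9, 10] has size 5, forcing χ ≥ 5, and the coloring below uses 5 colors, so χ(G) = 5.
A valid 5-coloring: color 1: [4, 8]; color 2: [10, 13]; color 3: [9, 14, 15]; color 4: [6, 11, 12]; color 5: [5, 7].

χ(G) = 5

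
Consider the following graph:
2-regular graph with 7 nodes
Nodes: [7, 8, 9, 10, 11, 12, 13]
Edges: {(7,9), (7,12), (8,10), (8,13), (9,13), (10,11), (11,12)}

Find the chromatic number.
χ(G) = 3

Clique number ω(G) = 2 (lower bound: χ ≥ ω).
Odd cycle [11, 10, 8, 13, 9, 7, 12] needs 3 colors (χ ≥ 3).
The coloring below uses 3 colors, so χ(G) = 3.
A valid 3-coloring: color 1: [7, 8, 11]; color 2: [10, 12, 13]; color 3: [9].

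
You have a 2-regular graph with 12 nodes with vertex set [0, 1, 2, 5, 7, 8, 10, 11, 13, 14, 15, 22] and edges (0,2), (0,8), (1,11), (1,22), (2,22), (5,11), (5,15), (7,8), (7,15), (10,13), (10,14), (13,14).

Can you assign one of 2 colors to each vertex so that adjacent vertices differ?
The clique on vertices [10, 13, 14] has size 3 > 2, so it alone needs 3 colors.

No, G is not 2-colorable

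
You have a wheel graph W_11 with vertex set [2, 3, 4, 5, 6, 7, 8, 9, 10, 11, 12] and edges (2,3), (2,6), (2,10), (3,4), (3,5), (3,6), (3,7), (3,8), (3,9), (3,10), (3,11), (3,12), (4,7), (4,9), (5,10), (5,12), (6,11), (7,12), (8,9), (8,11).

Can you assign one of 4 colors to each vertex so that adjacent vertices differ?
A valid 4-coloring: color 1: [3]; color 2: [2, 5, 7, 9, 11]; color 3: [4, 6, 8, 10, 12].
(χ(G) = 3 ≤ 4.)

Yes, G is 4-colorable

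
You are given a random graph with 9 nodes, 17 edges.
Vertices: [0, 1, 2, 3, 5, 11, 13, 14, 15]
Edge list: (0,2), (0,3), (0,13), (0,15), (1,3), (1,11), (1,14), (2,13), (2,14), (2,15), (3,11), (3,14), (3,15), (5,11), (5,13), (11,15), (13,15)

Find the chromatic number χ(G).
χ(G) = 4

Clique number ω(G) = 4 (lower bound: χ ≥ ω).
The clique on [0, 2, 13, 15] has size 4, forcing χ ≥ 4, and the coloring below uses 4 colors, so χ(G) = 4.
A valid 4-coloring: color 1: [5, 14, 15]; color 2: [3, 13]; color 3: [0, 11]; color 4: [1, 2].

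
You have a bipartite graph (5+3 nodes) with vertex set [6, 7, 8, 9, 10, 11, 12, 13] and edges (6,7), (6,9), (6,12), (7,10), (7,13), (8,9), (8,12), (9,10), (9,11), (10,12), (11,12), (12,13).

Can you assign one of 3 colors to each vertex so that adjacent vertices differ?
Yes, G is 3-colorable

A valid 3-coloring: color 1: [7, 9, 12]; color 2: [6, 8, 10, 11, 13].
(χ(G) = 2 ≤ 3.)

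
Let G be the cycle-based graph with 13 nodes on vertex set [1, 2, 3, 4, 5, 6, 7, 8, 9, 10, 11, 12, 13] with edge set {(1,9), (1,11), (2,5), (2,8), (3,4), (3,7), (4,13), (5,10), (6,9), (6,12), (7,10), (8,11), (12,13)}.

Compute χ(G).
χ(G) = 3

Clique number ω(G) = 2 (lower bound: χ ≥ ω).
Odd cycle [12, 13, 4, 3, 7, 10, 5, 2, 8, 11, 1, 9, 6] needs 3 colors (χ ≥ 3).
The coloring below uses 3 colors, so χ(G) = 3.
A valid 3-coloring: color 1: [4, 5, 7, 8, 9, 12]; color 2: [2, 3, 6, 10, 11, 13]; color 3: [1].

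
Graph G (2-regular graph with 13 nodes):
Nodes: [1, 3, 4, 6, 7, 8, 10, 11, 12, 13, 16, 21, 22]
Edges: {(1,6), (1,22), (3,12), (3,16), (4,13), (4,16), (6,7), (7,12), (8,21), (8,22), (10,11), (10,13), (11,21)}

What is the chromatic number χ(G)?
Clique number ω(G) = 2 (lower bound: χ ≥ ω).
Odd cycle [1, 22, 8, 21, 11, 10, 13, 4, 16, 3, 12, 7, 6] needs 3 colors (χ ≥ 3).
The coloring below uses 3 colors, so χ(G) = 3.
A valid 3-coloring: color 1: [1, 3, 7, 8, 11, 13]; color 2: [6, 10, 12, 16, 21, 22]; color 3: [4].

χ(G) = 3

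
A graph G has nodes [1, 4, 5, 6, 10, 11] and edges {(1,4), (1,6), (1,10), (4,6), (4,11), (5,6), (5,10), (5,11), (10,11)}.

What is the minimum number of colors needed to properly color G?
Clique number ω(G) = 3 (lower bound: χ ≥ ω).
The clique on [1, 4, 6] has size 3, forcing χ ≥ 3, and the coloring below uses 3 colors, so χ(G) = 3.
A valid 3-coloring: color 1: [4, 5]; color 2: [1, 11]; color 3: [6, 10].

χ(G) = 3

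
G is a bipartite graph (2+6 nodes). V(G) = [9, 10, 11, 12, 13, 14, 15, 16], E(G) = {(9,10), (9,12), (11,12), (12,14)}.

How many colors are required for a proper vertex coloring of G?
Clique number ω(G) = 2 (lower bound: χ ≥ ω).
The graph is bipartite (no odd cycle), so 2 colors suffice: χ(G) = 2.
A valid 2-coloring: color 1: [10, 12, 13, 15, 16]; color 2: [9, 11, 14].

χ(G) = 2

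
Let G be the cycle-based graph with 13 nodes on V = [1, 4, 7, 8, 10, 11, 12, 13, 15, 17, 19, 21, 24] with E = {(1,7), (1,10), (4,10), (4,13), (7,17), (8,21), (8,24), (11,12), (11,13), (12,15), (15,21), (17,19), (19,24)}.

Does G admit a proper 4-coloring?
Yes, G is 4-colorable

A valid 4-coloring: color 1: [7, 8, 10, 12, 13, 19]; color 2: [1, 4, 11, 15, 17, 24]; color 3: [21].
(χ(G) = 3 ≤ 4.)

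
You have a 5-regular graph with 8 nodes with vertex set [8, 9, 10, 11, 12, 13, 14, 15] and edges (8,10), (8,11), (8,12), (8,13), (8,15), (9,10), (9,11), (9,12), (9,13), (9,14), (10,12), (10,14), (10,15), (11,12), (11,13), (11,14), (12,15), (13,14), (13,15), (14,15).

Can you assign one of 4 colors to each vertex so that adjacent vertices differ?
A valid 4-coloring: color 1: [11, 15]; color 2: [10, 13]; color 3: [8, 9]; color 4: [12, 14].
(χ(G) = 4 ≤ 4.)

Yes, G is 4-colorable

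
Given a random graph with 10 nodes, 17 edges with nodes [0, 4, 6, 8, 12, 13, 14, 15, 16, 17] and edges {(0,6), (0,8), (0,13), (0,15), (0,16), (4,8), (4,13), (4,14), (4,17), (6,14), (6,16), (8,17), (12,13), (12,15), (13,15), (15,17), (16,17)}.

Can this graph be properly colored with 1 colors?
No, G is not 1-colorable

The clique on vertices [0, 13, 15] has size 3 > 1, so it alone needs 3 colors.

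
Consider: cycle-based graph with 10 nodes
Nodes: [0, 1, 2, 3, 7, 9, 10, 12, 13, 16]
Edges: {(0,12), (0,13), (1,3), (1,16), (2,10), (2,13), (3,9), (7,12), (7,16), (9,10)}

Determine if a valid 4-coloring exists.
Yes, G is 4-colorable

A valid 4-coloring: color 1: [3, 10, 12, 13, 16]; color 2: [0, 1, 2, 7, 9].
(χ(G) = 2 ≤ 4.)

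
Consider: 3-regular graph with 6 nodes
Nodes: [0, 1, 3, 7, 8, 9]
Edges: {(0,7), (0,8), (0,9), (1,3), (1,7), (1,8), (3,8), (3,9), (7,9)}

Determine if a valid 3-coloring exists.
A valid 3-coloring: color 1: [8, 9]; color 2: [3, 7]; color 3: [0, 1].
(χ(G) = 3 ≤ 3.)

Yes, G is 3-colorable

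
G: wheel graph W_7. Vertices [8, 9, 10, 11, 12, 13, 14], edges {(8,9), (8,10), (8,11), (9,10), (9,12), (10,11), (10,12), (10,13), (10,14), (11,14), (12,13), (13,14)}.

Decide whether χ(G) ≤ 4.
Yes, G is 4-colorable

A valid 4-coloring: color 1: [10]; color 2: [9, 11, 13]; color 3: [8, 12, 14].
(χ(G) = 3 ≤ 4.)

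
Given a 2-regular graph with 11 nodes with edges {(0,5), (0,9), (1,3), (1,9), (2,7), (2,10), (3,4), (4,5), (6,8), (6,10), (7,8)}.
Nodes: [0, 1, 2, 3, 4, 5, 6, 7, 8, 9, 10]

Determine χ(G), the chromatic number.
Clique number ω(G) = 2 (lower bound: χ ≥ ω).
Odd cycle [7, 8, 6, 10, 2] needs 3 colors (χ ≥ 3).
The coloring below uses 3 colors, so χ(G) = 3.
A valid 3-coloring: color 1: [3, 5, 8, 9, 10]; color 2: [0, 1, 2, 4, 6]; color 3: [7].

χ(G) = 3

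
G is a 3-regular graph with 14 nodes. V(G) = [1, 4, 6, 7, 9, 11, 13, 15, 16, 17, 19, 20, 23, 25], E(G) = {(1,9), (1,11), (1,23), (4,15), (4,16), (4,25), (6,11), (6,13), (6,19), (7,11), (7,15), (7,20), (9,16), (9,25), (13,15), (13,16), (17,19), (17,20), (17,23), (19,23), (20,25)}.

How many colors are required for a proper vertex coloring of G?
Clique number ω(G) = 3 (lower bound: χ ≥ ω).
The clique on [17, 19, 23] has size 3, forcing χ ≥ 3, and the coloring below uses 3 colors, so χ(G) = 3.
A valid 3-coloring: color 1: [1, 6, 15, 16, 17, 25]; color 2: [4, 9, 11, 13, 19, 20]; color 3: [7, 23].

χ(G) = 3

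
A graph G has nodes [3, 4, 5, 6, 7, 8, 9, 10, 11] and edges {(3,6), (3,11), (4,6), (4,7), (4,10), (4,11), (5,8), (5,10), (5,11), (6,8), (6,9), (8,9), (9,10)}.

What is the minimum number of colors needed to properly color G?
Clique number ω(G) = 3 (lower bound: χ ≥ ω).
The clique on [6, 8, 9] has size 3, forcing χ ≥ 3, and the coloring below uses 3 colors, so χ(G) = 3.
A valid 3-coloring: color 1: [6, 7, 10, 11]; color 2: [3, 4, 5, 9]; color 3: [8].

χ(G) = 3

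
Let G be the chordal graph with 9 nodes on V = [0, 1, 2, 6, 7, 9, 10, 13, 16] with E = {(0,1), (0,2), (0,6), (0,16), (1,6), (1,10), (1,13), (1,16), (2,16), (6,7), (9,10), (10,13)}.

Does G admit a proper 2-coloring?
No, G is not 2-colorable

The clique on vertices [0, 1, 16] has size 3 > 2, so it alone needs 3 colors.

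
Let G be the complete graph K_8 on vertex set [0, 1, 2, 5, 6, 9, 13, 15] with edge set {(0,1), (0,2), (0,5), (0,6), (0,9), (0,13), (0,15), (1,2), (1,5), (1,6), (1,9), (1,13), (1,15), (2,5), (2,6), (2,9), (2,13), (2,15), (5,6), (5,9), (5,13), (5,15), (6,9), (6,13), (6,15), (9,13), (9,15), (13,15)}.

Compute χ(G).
Clique number ω(G) = 8 (lower bound: χ ≥ ω).
The clique on [0, 1, 2, 5, 6, 9, 13, 15] has size 8, forcing χ ≥ 8, and the coloring below uses 8 colors, so χ(G) = 8.
A valid 8-coloring: color 1: [6]; color 2: [0]; color 3: [5]; color 4: [13]; color 5: [1]; color 6: [2]; color 7: [9]; color 8: [15].

χ(G) = 8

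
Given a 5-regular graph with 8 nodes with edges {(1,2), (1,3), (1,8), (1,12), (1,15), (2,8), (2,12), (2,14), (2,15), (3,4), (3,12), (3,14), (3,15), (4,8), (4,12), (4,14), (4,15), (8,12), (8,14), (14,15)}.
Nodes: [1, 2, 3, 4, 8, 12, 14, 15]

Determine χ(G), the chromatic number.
χ(G) = 4

Clique number ω(G) = 4 (lower bound: χ ≥ ω).
The clique on [1, 2, 8, 12] has size 4, forcing χ ≥ 4, and the coloring below uses 4 colors, so χ(G) = 4.
A valid 4-coloring: color 1: [2, 3]; color 2: [8, 15]; color 3: [1, 4]; color 4: [12, 14].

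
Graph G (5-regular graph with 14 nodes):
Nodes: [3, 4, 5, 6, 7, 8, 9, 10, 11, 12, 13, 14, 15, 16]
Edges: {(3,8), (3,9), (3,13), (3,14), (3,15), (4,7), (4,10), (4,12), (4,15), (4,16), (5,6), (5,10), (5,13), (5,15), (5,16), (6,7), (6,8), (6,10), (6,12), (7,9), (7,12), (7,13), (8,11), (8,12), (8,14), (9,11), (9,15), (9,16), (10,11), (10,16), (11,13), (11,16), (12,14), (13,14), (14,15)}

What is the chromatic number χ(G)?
χ(G) = 4

Clique number ω(G) = 3 (lower bound: χ ≥ ω).
Suppose a proper 3-coloring c exists. The clique [3, 8, 14] takes 3 distinct colors; by symmetry let c(3) = 1, c(8) = 2, c(14) = 3.
- Vertex 12: neighbors [8, 14] already have colors [2, 3] ⇒ c(12) = 1.
- Vertex 6: neighbors [12, 8] already have colors [1, 2] ⇒ c(6) = 3.
- Vertex 7: neighbors [12, 6] already have colors [1, 3] ⇒ c(7) = 2.
- Vertex 13: neighbors [3, 7, 14] already have colors [1, 2, 3] — all 3 colors blocked. Contradiction.
The forced assignments end in a contradiction, so G has no proper 3-coloring (χ ≥ 4).
The coloring below uses 4 colors, so χ(G) = 4.
A valid 4-coloring: color 1: [12, 13, 15, 16]; color 2: [9, 10, 14]; color 3: [3, 4, 6, 11]; color 4: [5, 7, 8].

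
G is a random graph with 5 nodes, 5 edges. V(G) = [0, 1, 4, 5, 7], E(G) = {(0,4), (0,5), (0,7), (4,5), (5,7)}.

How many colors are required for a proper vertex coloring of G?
Clique number ω(G) = 3 (lower bound: χ ≥ ω).
The clique on [0, 4, 5] has size 3, forcing χ ≥ 3, and the coloring below uses 3 colors, so χ(G) = 3.
A valid 3-coloring: color 1: [0, 1]; color 2: [5]; color 3: [4, 7].

χ(G) = 3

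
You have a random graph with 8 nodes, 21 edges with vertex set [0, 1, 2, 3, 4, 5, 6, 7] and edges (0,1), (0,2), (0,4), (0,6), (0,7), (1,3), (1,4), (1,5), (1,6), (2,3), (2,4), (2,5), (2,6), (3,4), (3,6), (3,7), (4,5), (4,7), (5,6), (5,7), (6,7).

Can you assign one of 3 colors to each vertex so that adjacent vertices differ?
Yes, G is 3-colorable

A valid 3-coloring: color 1: [4, 6]; color 2: [0, 3, 5]; color 3: [1, 2, 7].
(χ(G) = 3 ≤ 3.)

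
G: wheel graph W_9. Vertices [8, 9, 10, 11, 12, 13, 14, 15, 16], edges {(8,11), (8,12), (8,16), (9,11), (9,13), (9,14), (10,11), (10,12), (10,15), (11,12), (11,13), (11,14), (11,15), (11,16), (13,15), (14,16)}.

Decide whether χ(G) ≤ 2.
No, G is not 2-colorable

The clique on vertices [8, 11, 16] has size 3 > 2, so it alone needs 3 colors.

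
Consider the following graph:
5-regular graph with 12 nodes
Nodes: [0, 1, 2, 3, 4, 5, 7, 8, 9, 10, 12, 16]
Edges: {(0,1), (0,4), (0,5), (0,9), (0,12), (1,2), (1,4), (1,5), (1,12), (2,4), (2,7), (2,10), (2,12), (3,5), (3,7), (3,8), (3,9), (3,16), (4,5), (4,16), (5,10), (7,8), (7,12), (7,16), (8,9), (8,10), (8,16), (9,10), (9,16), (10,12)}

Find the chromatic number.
χ(G) = 4

Clique number ω(G) = 4 (lower bound: χ ≥ ω).
The clique on [0, 1, 4, 5] has size 4, forcing χ ≥ 4, and the coloring below uses 4 colors, so χ(G) = 4.
A valid 4-coloring: color 1: [1, 10, 16]; color 2: [3, 4, 12]; color 3: [5, 7, 9]; color 4: [0, 2, 8].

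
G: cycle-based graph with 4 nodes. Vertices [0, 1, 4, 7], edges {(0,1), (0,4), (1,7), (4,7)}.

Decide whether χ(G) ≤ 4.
A valid 4-coloring: color 1: [1, 4]; color 2: [0, 7].
(χ(G) = 2 ≤ 4.)

Yes, G is 4-colorable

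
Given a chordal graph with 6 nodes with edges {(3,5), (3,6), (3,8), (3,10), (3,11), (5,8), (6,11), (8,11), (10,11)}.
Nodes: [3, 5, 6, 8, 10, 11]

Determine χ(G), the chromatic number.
χ(G) = 3

Clique number ω(G) = 3 (lower bound: χ ≥ ω).
The clique on [3, 8, 11] has size 3, forcing χ ≥ 3, and the coloring below uses 3 colors, so χ(G) = 3.
A valid 3-coloring: color 1: [3]; color 2: [5, 11]; color 3: [6, 8, 10].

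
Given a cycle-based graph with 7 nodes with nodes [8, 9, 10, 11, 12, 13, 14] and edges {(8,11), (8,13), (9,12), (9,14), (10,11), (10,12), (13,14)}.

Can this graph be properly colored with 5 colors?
Yes, G is 5-colorable

A valid 5-coloring: color 1: [9, 10, 13]; color 2: [8, 12, 14]; color 3: [11].
(χ(G) = 3 ≤ 5.)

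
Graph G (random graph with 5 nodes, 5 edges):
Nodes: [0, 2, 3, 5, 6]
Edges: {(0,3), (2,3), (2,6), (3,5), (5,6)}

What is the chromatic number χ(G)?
χ(G) = 2

Clique number ω(G) = 2 (lower bound: χ ≥ ω).
The graph is bipartite (no odd cycle), so 2 colors suffice: χ(G) = 2.
A valid 2-coloring: color 1: [3, 6]; color 2: [0, 2, 5].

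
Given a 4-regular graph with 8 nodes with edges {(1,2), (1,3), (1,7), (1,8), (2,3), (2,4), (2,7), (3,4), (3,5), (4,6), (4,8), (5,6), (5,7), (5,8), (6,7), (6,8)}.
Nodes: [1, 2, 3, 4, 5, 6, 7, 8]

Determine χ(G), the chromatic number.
χ(G) = 3

Clique number ω(G) = 3 (lower bound: χ ≥ ω).
The clique on [1, 2, 3] has size 3, forcing χ ≥ 3, and the coloring below uses 3 colors, so χ(G) = 3.
A valid 3-coloring: color 1: [2, 6]; color 2: [3, 7, 8]; color 3: [1, 4, 5].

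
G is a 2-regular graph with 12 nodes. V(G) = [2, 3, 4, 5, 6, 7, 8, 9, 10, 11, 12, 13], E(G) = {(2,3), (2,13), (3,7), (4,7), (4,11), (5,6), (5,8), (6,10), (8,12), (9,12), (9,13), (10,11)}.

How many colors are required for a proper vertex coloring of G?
χ(G) = 2

Clique number ω(G) = 2 (lower bound: χ ≥ ω).
The graph is bipartite (no odd cycle), so 2 colors suffice: χ(G) = 2.
A valid 2-coloring: color 1: [3, 4, 5, 10, 12, 13]; color 2: [2, 6, 7, 8, 9, 11].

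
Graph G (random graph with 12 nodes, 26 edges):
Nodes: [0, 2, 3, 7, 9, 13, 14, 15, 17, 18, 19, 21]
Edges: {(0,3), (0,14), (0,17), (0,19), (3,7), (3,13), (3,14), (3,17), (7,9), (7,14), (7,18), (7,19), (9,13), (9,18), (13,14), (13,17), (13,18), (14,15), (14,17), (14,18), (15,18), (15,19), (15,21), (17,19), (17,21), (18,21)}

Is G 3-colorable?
No, G is not 3-colorable

The clique on vertices [0, 3, 14, 17] has size 4 > 3, so it alone needs 4 colors.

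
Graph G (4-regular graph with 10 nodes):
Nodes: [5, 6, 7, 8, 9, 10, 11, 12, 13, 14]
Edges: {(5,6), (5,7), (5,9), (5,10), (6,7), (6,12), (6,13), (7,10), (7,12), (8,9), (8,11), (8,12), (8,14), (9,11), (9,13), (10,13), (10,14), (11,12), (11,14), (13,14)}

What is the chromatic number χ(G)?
Clique number ω(G) = 3 (lower bound: χ ≥ ω).
Suppose a proper 3-coloring c exists. The clique [5, 6, 7] takes 3 distinct colors; by symmetry let c(5) = 1, c(6) = 2, c(7) = 3.
- Vertex 10: neighbors [5, 7] already have colors [1, 3] ⇒ c(10) = 2.
- Vertex 12: neighbors [6, 7] already have colors [2, 3] ⇒ c(12) = 1.
- Vertex 8: neighbors [12] already have colors [1]; try each remaining color.
- Case c(8) = 2:
  - Vertex 9: neighbors [5, 8] already have colors [1, 2] ⇒ c(9) = 3.
  - Vertex 11: neighbors [12, 8, 9] already have colors [1, 2, 3] — all 3 colors blocked. Contradiction.
- Case c(8) = 3:
  - Vertex 9: neighbors [5, 8] already have colors [1, 3] ⇒ c(9) = 2.
  - Vertex 11: neighbors [12, 9, 8] already have colors [1, 2, 3] — all 3 colors blocked. Contradiction.
Every case ends in a contradiction, so G has no proper 3-coloring (χ ≥ 4).
The coloring below uses 4 colors, so χ(G) = 4.
A valid 4-coloring: color 1: [9, 12, 14]; color 2: [5, 11, 13]; color 3: [6, 8, 10]; color 4: [7].

χ(G) = 4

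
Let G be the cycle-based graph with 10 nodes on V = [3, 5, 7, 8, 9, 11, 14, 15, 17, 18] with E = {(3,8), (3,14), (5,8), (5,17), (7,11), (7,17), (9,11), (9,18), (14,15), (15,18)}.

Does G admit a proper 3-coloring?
Yes, G is 3-colorable

A valid 3-coloring: color 1: [8, 11, 14, 17, 18]; color 2: [3, 5, 7, 9, 15].
(χ(G) = 2 ≤ 3.)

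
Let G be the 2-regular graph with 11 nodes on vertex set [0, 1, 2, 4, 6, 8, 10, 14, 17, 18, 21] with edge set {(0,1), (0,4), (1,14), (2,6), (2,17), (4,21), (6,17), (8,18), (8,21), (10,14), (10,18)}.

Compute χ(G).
Clique number ω(G) = 3 (lower bound: χ ≥ ω).
The clique on [2, 6, 17] has size 3, forcing χ ≥ 3, and the coloring below uses 3 colors, so χ(G) = 3.
A valid 3-coloring: color 1: [0, 2, 14, 18, 21]; color 2: [1, 4, 6, 8, 10]; color 3: [17].

χ(G) = 3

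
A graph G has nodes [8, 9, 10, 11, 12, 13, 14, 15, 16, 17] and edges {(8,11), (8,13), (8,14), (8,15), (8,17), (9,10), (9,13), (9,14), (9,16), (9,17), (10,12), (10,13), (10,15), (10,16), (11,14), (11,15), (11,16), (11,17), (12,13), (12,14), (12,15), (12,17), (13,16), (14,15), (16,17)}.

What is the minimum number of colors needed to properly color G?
Clique number ω(G) = 4 (lower bound: χ ≥ ω).
The clique on [8, 11, 14, 15] has size 4, forcing χ ≥ 4, and the coloring below uses 4 colors, so χ(G) = 4.
A valid 4-coloring: color 1: [9, 11, 12]; color 2: [10, 14, 17]; color 3: [13, 15]; color 4: [8, 16].

χ(G) = 4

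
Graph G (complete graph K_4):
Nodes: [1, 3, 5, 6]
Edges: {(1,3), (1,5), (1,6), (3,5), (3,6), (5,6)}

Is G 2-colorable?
The clique on vertices [1, 3, 5, 6] has size 4 > 2, so it alone needs 4 colors.

No, G is not 2-colorable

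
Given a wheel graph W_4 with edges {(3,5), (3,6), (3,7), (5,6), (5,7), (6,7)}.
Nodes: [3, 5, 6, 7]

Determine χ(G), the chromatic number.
χ(G) = 4

Clique number ω(G) = 4 (lower bound: χ ≥ ω).
The clique on [3, 5, 6, 7] has size 4, forcing χ ≥ 4, and the coloring below uses 4 colors, so χ(G) = 4.
A valid 4-coloring: color 1: [7]; color 2: [6]; color 3: [5]; color 4: [3].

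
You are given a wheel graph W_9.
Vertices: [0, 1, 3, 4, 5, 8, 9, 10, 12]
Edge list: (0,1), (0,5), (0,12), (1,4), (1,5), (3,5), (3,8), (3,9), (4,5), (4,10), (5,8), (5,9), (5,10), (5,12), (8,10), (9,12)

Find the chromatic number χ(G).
χ(G) = 3

Clique number ω(G) = 3 (lower bound: χ ≥ ω).
The clique on [0, 1, 5] has size 3, forcing χ ≥ 3, and the coloring below uses 3 colors, so χ(G) = 3.
A valid 3-coloring: color 1: [5]; color 2: [1, 3, 10, 12]; color 3: [0, 4, 8, 9].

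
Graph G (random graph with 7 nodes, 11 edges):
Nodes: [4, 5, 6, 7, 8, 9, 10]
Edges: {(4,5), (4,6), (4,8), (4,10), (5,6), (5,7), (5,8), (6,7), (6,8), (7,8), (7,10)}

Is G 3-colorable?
No, G is not 3-colorable

The clique on vertices [4, 5, 6, 8] has size 4 > 3, so it alone needs 4 colors.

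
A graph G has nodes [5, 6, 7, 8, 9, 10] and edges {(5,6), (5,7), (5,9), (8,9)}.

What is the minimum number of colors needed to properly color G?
Clique number ω(G) = 2 (lower bound: χ ≥ ω).
The graph is bipartite (no odd cycle), so 2 colors suffice: χ(G) = 2.
A valid 2-coloring: color 1: [5, 8, 10]; color 2: [6, 7, 9].

χ(G) = 2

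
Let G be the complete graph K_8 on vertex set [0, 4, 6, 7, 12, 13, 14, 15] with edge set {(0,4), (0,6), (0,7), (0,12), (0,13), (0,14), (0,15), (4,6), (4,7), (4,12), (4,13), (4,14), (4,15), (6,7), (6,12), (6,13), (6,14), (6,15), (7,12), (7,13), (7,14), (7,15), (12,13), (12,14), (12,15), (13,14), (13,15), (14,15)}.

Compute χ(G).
χ(G) = 8

Clique number ω(G) = 8 (lower bound: χ ≥ ω).
The clique on [0, 4, 6, 7, 12, 13, 14, 15] has size 8, forcing χ ≥ 8, and the coloring below uses 8 colors, so χ(G) = 8.
A valid 8-coloring: color 1: [6]; color 2: [15]; color 3: [13]; color 4: [14]; color 5: [7]; color 6: [4]; color 7: [12]; color 8: [0].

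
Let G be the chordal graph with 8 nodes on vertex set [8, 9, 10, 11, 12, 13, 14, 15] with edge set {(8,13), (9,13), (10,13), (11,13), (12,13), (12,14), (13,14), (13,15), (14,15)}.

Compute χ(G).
Clique number ω(G) = 3 (lower bound: χ ≥ ω).
The clique on [12, 13, 14] has size 3, forcing χ ≥ 3, and the coloring below uses 3 colors, so χ(G) = 3.
A valid 3-coloring: color 1: [13]; color 2: [8, 9, 10, 11, 14]; color 3: [12, 15].

χ(G) = 3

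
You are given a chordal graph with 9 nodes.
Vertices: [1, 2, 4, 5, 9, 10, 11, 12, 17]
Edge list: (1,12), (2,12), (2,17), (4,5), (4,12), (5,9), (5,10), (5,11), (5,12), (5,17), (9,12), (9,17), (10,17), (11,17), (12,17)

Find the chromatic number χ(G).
Clique number ω(G) = 4 (lower bound: χ ≥ ω).
The clique on [5, 9, 12, 17] has size 4, forcing χ ≥ 4, and the coloring below uses 4 colors, so χ(G) = 4.
A valid 4-coloring: color 1: [1, 4, 17]; color 2: [2, 5]; color 3: [10, 11, 12]; color 4: [9].

χ(G) = 4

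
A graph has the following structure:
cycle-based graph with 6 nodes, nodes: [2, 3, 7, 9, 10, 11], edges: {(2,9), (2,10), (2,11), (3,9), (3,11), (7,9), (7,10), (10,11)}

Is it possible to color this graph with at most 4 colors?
A valid 4-coloring: color 1: [9, 10]; color 2: [2, 3, 7]; color 3: [11].
(χ(G) = 3 ≤ 4.)

Yes, G is 4-colorable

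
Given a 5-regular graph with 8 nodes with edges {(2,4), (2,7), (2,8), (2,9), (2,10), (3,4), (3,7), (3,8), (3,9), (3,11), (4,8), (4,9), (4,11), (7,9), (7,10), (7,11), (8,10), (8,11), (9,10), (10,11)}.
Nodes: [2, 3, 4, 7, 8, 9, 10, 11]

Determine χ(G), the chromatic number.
χ(G) = 4

Clique number ω(G) = 4 (lower bound: χ ≥ ω).
The clique on [3, 4, 8, 11] has size 4, forcing χ ≥ 4, and the coloring below uses 4 colors, so χ(G) = 4.
A valid 4-coloring: color 1: [9, 11]; color 2: [7, 8]; color 3: [2, 3]; color 4: [4, 10].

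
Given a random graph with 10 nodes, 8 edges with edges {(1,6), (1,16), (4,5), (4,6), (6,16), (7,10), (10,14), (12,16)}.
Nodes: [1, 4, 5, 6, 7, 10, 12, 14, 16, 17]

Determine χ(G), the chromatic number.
χ(G) = 3

Clique number ω(G) = 3 (lower bound: χ ≥ ω).
The clique on [1, 6, 16] has size 3, forcing χ ≥ 3, and the coloring below uses 3 colors, so χ(G) = 3.
A valid 3-coloring: color 1: [4, 10, 16, 17]; color 2: [5, 6, 7, 12, 14]; color 3: [1].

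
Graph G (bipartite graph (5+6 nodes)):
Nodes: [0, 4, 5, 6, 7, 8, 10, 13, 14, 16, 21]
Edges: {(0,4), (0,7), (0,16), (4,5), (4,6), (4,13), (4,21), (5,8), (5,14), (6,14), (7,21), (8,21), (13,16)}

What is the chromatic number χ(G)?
Clique number ω(G) = 2 (lower bound: χ ≥ ω).
The graph is bipartite (no odd cycle), so 2 colors suffice: χ(G) = 2.
A valid 2-coloring: color 1: [4, 7, 8, 10, 14, 16]; color 2: [0, 5, 6, 13, 21].

χ(G) = 2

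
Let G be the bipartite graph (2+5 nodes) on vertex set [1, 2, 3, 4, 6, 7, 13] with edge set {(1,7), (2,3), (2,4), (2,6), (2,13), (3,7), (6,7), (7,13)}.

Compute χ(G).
χ(G) = 2

Clique number ω(G) = 2 (lower bound: χ ≥ ω).
The graph is bipartite (no odd cycle), so 2 colors suffice: χ(G) = 2.
A valid 2-coloring: color 1: [2, 7]; color 2: [1, 3, 4, 6, 13].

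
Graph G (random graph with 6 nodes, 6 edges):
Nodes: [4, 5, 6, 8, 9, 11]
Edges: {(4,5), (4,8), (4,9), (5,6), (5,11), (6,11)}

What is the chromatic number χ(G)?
χ(G) = 3

Clique number ω(G) = 3 (lower bound: χ ≥ ω).
The clique on [5, 6, 11] has size 3, forcing χ ≥ 3, and the coloring below uses 3 colors, so χ(G) = 3.
A valid 3-coloring: color 1: [4, 6]; color 2: [5, 8, 9]; color 3: [11].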